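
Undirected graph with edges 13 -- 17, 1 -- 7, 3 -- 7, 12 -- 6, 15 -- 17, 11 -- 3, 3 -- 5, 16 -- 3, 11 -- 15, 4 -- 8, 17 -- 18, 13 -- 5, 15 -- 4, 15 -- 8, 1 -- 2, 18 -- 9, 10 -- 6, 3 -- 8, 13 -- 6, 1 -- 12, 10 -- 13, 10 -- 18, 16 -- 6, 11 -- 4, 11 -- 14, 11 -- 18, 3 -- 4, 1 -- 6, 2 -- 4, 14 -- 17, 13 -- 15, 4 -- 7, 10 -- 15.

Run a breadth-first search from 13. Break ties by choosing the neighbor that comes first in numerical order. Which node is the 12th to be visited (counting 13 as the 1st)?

4

Visit 13; enqueue 5, 6, 10, 15, 17 → queue [5, 6, 10, 15, 17]
Visit 5; enqueue 3 → queue [6, 10, 15, 17, 3]
Visit 6; enqueue 1, 12, 16 → queue [10, 15, 17, 3, 1, 12, 16]
Visit 10; enqueue 18 → queue [15, 17, 3, 1, 12, 16, 18]
Visit 15; enqueue 4, 8, 11 → queue [17, 3, 1, 12, 16, 18, 4, 8, 11]
Visit 17; enqueue 14 → queue [3, 1, 12, 16, 18, 4, 8, 11, 14]
Visit 3; enqueue 7 → queue [1, 12, 16, 18, 4, 8, 11, 14, 7]
Visit 1; enqueue 2 → queue [12, 16, 18, 4, 8, 11, 14, 7, 2]
Visit 12 → queue [16, 18, 4, 8, 11, 14, 7, 2]
Visit 16 → queue [18, 4, 8, 11, 14, 7, 2]
Visit 18; enqueue 9 → queue [4, 8, 11, 14, 7, 2, 9]
Visit 4 → queue [8, 11, 14, 7, 2, 9]
Visit 8 → queue [11, 14, 7, 2, 9]
Visit 11 → queue [14, 7, 2, 9]
Visit 14 → queue [7, 2, 9]
Visit 7 → queue [2, 9]
Visit 2 → queue [9]
Visit 9 → queue []

Visit order: 13, 5, 6, 10, 15, 17, 3, 1, 12, 16, 18, 4, 8, 11, 14, 7, 2, 9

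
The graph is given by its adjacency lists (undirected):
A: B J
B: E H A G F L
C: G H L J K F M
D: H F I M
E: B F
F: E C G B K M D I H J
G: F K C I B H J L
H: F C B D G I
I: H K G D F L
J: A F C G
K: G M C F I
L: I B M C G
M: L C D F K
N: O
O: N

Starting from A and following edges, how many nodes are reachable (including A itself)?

BFS from A visits: A, B, J, E, H, G, F, L, C, D, I, K, M
Reachable nodes: 13 of 15 total.

13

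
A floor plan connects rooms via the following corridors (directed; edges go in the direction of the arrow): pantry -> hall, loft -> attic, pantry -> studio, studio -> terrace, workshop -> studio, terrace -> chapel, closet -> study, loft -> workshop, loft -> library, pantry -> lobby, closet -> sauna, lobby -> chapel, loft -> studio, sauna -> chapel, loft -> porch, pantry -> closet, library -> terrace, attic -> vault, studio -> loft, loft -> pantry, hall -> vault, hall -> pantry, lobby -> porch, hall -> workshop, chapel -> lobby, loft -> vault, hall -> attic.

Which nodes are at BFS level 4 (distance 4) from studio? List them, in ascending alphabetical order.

sauna, study

Level 0: studio
Level 1: loft, terrace
Level 2: attic, chapel, library, pantry, porch, vault, workshop
Level 3: closet, hall, lobby
Level 4: sauna, study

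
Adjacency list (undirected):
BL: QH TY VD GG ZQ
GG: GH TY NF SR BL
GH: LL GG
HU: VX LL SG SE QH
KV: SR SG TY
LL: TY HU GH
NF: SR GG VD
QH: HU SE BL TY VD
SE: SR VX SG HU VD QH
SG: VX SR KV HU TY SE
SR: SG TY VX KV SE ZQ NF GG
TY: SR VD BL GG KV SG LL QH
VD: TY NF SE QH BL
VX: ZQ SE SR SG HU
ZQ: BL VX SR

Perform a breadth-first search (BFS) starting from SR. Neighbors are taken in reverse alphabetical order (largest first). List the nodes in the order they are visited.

Visit SR; enqueue ZQ, VX, TY, SG, SE, NF, KV, GG → queue [ZQ, VX, TY, SG, SE, NF, KV, GG]
Visit ZQ; enqueue BL → queue [VX, TY, SG, SE, NF, KV, GG, BL]
Visit VX; enqueue HU → queue [TY, SG, SE, NF, KV, GG, BL, HU]
Visit TY; enqueue VD, QH, LL → queue [SG, SE, NF, KV, GG, BL, HU, VD, QH, LL]
Visit SG → queue [SE, NF, KV, GG, BL, HU, VD, QH, LL]
Visit SE → queue [NF, KV, GG, BL, HU, VD, QH, LL]
Visit NF → queue [KV, GG, BL, HU, VD, QH, LL]
Visit KV → queue [GG, BL, HU, VD, QH, LL]
Visit GG; enqueue GH → queue [BL, HU, VD, QH, LL, GH]
Visit BL → queue [HU, VD, QH, LL, GH]
Visit HU → queue [VD, QH, LL, GH]
Visit VD → queue [QH, LL, GH]
Visit QH → queue [LL, GH]
Visit LL → queue [GH]
Visit GH → queue []

SR, ZQ, VX, TY, SG, SE, NF, KV, GG, BL, HU, VD, QH, LL, GH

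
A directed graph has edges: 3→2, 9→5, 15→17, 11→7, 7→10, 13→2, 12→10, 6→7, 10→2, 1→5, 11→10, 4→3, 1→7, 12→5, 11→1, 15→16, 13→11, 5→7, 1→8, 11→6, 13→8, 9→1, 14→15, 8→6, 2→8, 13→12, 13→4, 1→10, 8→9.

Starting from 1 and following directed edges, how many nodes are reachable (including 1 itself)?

8

BFS from 1 visits: 1, 5, 7, 8, 10, 6, 9, 2
Reachable nodes: 8 of 17 total.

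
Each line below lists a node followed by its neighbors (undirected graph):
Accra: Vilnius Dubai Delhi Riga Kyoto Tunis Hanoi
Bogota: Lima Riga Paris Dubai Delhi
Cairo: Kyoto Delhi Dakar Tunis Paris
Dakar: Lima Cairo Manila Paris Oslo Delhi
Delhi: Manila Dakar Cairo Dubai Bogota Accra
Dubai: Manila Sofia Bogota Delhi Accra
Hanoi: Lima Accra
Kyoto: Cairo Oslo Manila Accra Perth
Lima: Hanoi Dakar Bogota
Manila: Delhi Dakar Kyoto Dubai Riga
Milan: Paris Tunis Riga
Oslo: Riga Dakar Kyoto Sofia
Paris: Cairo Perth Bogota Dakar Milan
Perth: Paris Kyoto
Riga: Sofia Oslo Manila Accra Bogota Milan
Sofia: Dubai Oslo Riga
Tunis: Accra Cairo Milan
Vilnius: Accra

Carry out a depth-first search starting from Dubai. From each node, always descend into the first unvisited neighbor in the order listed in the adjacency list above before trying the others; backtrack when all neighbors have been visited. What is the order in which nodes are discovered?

Visit Dubai
Dubai → Manila
Manila → Delhi
Delhi → Dakar
Dakar → Lima
Lima → Hanoi
Hanoi → Accra
Accra → Vilnius
Accra → Riga
Riga → Sofia
Sofia → Oslo
Oslo → Kyoto
Kyoto → Cairo
Cairo → Tunis
Tunis → Milan
Milan → Paris
Paris → Perth
Paris → Bogota

Dubai → Manila → Delhi → Dakar → Lima → Hanoi → Accra → Vilnius → Riga → Sofia → Oslo → Kyoto → Cairo → Tunis → Milan → Paris → Perth → Bogota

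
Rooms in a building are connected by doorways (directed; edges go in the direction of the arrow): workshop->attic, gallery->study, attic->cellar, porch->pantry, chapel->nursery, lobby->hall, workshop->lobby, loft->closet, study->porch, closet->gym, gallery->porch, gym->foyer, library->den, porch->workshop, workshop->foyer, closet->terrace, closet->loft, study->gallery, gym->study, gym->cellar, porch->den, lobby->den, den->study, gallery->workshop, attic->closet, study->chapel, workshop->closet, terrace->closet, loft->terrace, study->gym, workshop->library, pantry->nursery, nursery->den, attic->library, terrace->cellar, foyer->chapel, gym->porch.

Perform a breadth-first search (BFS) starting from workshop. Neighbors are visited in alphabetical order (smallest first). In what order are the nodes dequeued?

workshop -> attic -> closet -> foyer -> library -> lobby -> cellar -> gym -> loft -> terrace -> chapel -> den -> hall -> porch -> study -> nursery -> pantry -> gallery

Visit workshop; enqueue attic, closet, foyer, library, lobby → queue [attic, closet, foyer, library, lobby]
Visit attic; enqueue cellar → queue [closet, foyer, library, lobby, cellar]
Visit closet; enqueue gym, loft, terrace → queue [foyer, library, lobby, cellar, gym, loft, terrace]
Visit foyer; enqueue chapel → queue [library, lobby, cellar, gym, loft, terrace, chapel]
Visit library; enqueue den → queue [lobby, cellar, gym, loft, terrace, chapel, den]
Visit lobby; enqueue hall → queue [cellar, gym, loft, terrace, chapel, den, hall]
Visit cellar → queue [gym, loft, terrace, chapel, den, hall]
Visit gym; enqueue porch, study → queue [loft, terrace, chapel, den, hall, porch, study]
Visit loft → queue [terrace, chapel, den, hall, porch, study]
Visit terrace → queue [chapel, den, hall, porch, study]
Visit chapel; enqueue nursery → queue [den, hall, porch, study, nursery]
Visit den → queue [hall, porch, study, nursery]
Visit hall → queue [porch, study, nursery]
Visit porch; enqueue pantry → queue [study, nursery, pantry]
Visit study; enqueue gallery → queue [nursery, pantry, gallery]
Visit nursery → queue [pantry, gallery]
Visit pantry → queue [gallery]
Visit gallery → queue []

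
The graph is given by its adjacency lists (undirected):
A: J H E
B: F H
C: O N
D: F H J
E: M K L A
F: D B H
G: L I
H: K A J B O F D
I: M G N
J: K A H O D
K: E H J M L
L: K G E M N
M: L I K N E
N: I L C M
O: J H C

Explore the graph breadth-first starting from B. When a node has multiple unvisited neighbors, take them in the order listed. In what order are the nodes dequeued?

Visit B; enqueue F, H → queue [F, H]
Visit F; enqueue D → queue [H, D]
Visit H; enqueue K, A, J, O → queue [D, K, A, J, O]
Visit D → queue [K, A, J, O]
Visit K; enqueue E, M, L → queue [A, J, O, E, M, L]
Visit A → queue [J, O, E, M, L]
Visit J → queue [O, E, M, L]
Visit O; enqueue C → queue [E, M, L, C]
Visit E → queue [M, L, C]
Visit M; enqueue I, N → queue [L, C, I, N]
Visit L; enqueue G → queue [C, I, N, G]
Visit C → queue [I, N, G]
Visit I → queue [N, G]
Visit N → queue [G]
Visit G → queue []

B → F → H → D → K → A → J → O → E → M → L → C → I → N → G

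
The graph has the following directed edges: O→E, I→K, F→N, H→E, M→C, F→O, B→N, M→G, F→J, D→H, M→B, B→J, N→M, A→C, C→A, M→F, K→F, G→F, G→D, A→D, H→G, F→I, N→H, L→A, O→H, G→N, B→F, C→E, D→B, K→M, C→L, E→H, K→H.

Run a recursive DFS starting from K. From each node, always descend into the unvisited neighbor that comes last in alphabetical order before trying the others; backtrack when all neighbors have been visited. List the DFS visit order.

K → M → G → N → H → E → F → O → J → I → D → B → C → L → A

Visit K
K → M
M → G
G → N
N → H
H → E
G → F
F → O
F → J
F → I
G → D
D → B
M → C
C → L
L → A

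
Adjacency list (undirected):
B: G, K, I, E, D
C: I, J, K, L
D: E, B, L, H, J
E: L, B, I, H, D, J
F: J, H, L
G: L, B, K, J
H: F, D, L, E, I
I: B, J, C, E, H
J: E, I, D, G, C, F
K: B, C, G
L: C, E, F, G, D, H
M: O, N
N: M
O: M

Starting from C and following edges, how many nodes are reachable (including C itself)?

11

BFS from C visits: C, L, K, J, I, H, G, F, E, D, B
Reachable nodes: 11 of 14 total.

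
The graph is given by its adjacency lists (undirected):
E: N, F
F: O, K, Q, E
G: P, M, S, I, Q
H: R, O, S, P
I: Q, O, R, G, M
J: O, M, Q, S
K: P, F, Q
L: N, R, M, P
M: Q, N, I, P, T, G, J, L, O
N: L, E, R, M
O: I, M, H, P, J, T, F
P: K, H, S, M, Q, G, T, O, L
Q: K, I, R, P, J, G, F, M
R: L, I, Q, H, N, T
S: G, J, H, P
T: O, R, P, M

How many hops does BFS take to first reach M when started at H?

Level 0: H
Level 1: O, P, R, S
Level 2: F, G, I, J, K, L, M, N, Q, T
Level 3: E
M first appears at level 2.

2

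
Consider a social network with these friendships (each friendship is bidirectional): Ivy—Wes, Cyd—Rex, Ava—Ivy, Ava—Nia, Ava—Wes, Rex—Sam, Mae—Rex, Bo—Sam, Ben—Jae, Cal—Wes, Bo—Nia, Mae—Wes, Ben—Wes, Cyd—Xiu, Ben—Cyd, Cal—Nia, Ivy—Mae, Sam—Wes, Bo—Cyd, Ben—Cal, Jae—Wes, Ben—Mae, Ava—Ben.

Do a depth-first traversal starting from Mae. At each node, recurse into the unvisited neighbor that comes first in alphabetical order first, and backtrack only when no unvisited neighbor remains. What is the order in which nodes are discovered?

Mae → Ben → Ava → Ivy → Wes → Cal → Nia → Bo → Cyd → Rex → Sam → Xiu → Jae

Visit Mae
Mae → Ben
Ben → Ava
Ava → Ivy
Ivy → Wes
Wes → Cal
Cal → Nia
Nia → Bo
Bo → Cyd
Cyd → Rex
Rex → Sam
Cyd → Xiu
Wes → Jae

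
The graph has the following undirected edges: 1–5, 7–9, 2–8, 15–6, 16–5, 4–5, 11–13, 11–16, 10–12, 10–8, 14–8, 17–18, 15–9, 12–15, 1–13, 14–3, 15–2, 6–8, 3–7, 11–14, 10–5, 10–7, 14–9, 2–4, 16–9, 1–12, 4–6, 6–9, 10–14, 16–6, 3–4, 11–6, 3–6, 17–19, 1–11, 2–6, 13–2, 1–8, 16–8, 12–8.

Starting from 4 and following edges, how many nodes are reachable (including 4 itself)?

16

BFS from 4 visits: 4, 6, 5, 3, 2, 16, 15, 11, 9, 8, 10, 1, 14, 7, 13, 12
Reachable nodes: 16 of 19 total.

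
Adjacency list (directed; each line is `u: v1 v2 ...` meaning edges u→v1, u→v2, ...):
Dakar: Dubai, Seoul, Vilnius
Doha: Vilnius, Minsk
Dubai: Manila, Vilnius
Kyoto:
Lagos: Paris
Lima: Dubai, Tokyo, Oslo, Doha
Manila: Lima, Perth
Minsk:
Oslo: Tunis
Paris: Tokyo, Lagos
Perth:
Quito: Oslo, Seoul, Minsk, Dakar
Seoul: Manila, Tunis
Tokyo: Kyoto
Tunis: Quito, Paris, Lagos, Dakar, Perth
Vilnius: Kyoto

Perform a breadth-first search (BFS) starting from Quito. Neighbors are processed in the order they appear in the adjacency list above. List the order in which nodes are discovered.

Quito → Oslo → Seoul → Minsk → Dakar → Tunis → Manila → Dubai → Vilnius → Paris → Lagos → Perth → Lima → Kyoto → Tokyo → Doha

Visit Quito; enqueue Oslo, Seoul, Minsk, Dakar → queue [Oslo, Seoul, Minsk, Dakar]
Visit Oslo; enqueue Tunis → queue [Seoul, Minsk, Dakar, Tunis]
Visit Seoul; enqueue Manila → queue [Minsk, Dakar, Tunis, Manila]
Visit Minsk → queue [Dakar, Tunis, Manila]
Visit Dakar; enqueue Dubai, Vilnius → queue [Tunis, Manila, Dubai, Vilnius]
Visit Tunis; enqueue Paris, Lagos, Perth → queue [Manila, Dubai, Vilnius, Paris, Lagos, Perth]
Visit Manila; enqueue Lima → queue [Dubai, Vilnius, Paris, Lagos, Perth, Lima]
Visit Dubai → queue [Vilnius, Paris, Lagos, Perth, Lima]
Visit Vilnius; enqueue Kyoto → queue [Paris, Lagos, Perth, Lima, Kyoto]
Visit Paris; enqueue Tokyo → queue [Lagos, Perth, Lima, Kyoto, Tokyo]
Visit Lagos → queue [Perth, Lima, Kyoto, Tokyo]
Visit Perth → queue [Lima, Kyoto, Tokyo]
Visit Lima; enqueue Doha → queue [Kyoto, Tokyo, Doha]
Visit Kyoto → queue [Tokyo, Doha]
Visit Tokyo → queue [Doha]
Visit Doha → queue []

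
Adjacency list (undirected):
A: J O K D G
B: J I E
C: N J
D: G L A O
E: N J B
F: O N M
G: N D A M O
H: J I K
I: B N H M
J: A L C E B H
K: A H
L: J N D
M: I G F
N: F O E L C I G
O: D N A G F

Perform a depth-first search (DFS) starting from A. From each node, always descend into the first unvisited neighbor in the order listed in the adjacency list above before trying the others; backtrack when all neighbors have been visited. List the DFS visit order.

Visit A
A → J
J → L
L → N
N → F
F → O
O → D
D → G
G → M
M → I
I → B
B → E
I → H
H → K
N → C

A -> J -> L -> N -> F -> O -> D -> G -> M -> I -> B -> E -> H -> K -> C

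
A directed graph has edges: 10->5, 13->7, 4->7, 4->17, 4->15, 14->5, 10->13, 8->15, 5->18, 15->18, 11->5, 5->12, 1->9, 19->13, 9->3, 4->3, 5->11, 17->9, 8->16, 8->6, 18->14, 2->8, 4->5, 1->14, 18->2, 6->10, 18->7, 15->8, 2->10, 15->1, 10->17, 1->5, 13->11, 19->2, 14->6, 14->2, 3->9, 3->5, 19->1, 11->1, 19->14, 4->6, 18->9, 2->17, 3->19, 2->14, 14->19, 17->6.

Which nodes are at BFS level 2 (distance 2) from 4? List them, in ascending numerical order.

Level 0: 4
Level 1: 3, 5, 6, 7, 15, 17
Level 2: 1, 8, 9, 10, 11, 12, 18, 19
Level 3: 2, 13, 14, 16

1, 8, 9, 10, 11, 12, 18, 19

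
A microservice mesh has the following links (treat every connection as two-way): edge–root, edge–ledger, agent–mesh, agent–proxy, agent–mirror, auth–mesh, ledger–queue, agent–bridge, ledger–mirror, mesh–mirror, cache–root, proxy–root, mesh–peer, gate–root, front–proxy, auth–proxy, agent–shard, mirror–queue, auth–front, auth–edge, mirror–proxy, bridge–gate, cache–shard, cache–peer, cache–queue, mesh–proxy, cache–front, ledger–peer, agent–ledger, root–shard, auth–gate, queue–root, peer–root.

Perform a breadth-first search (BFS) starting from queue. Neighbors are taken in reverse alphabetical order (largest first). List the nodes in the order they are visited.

Visit queue; enqueue root, mirror, ledger, cache → queue [root, mirror, ledger, cache]
Visit root; enqueue shard, proxy, peer, gate, edge → queue [mirror, ledger, cache, shard, proxy, peer, gate, edge]
Visit mirror; enqueue mesh, agent → queue [ledger, cache, shard, proxy, peer, gate, edge, mesh, agent]
Visit ledger → queue [cache, shard, proxy, peer, gate, edge, mesh, agent]
Visit cache; enqueue front → queue [shard, proxy, peer, gate, edge, mesh, agent, front]
Visit shard → queue [proxy, peer, gate, edge, mesh, agent, front]
Visit proxy; enqueue auth → queue [peer, gate, edge, mesh, agent, front, auth]
Visit peer → queue [gate, edge, mesh, agent, front, auth]
Visit gate; enqueue bridge → queue [edge, mesh, agent, front, auth, bridge]
Visit edge → queue [mesh, agent, front, auth, bridge]
Visit mesh → queue [agent, front, auth, bridge]
Visit agent → queue [front, auth, bridge]
Visit front → queue [auth, bridge]
Visit auth → queue [bridge]
Visit bridge → queue []

queue -> root -> mirror -> ledger -> cache -> shard -> proxy -> peer -> gate -> edge -> mesh -> agent -> front -> auth -> bridge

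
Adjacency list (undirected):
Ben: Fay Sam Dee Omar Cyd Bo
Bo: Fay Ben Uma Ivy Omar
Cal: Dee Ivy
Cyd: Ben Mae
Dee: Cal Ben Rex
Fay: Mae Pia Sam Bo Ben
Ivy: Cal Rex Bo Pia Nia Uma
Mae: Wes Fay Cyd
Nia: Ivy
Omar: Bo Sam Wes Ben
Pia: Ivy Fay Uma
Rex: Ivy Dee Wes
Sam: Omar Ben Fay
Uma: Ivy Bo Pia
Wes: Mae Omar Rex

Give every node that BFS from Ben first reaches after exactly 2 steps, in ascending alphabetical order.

Cal, Ivy, Mae, Pia, Rex, Uma, Wes

Level 0: Ben
Level 1: Bo, Cyd, Dee, Fay, Omar, Sam
Level 2: Cal, Ivy, Mae, Pia, Rex, Uma, Wes
Level 3: Nia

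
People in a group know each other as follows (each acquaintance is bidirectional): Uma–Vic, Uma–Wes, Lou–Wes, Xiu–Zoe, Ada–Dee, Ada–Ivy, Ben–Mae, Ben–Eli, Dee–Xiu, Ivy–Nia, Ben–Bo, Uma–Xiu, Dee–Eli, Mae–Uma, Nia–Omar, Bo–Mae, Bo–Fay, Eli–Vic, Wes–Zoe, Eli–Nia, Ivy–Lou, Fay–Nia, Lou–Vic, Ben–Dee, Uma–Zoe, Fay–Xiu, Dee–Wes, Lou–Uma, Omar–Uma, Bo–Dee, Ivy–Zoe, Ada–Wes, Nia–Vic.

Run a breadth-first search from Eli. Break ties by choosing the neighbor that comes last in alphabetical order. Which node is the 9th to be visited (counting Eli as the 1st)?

Visit Eli; enqueue Vic, Nia, Dee, Ben → queue [Vic, Nia, Dee, Ben]
Visit Vic; enqueue Uma, Lou → queue [Nia, Dee, Ben, Uma, Lou]
Visit Nia; enqueue Omar, Ivy, Fay → queue [Dee, Ben, Uma, Lou, Omar, Ivy, Fay]
Visit Dee; enqueue Xiu, Wes, Bo, Ada → queue [Ben, Uma, Lou, Omar, Ivy, Fay, Xiu, Wes, Bo, Ada]
Visit Ben; enqueue Mae → queue [Uma, Lou, Omar, Ivy, Fay, Xiu, Wes, Bo, Ada, Mae]
Visit Uma; enqueue Zoe → queue [Lou, Omar, Ivy, Fay, Xiu, Wes, Bo, Ada, Mae, Zoe]
Visit Lou → queue [Omar, Ivy, Fay, Xiu, Wes, Bo, Ada, Mae, Zoe]
Visit Omar → queue [Ivy, Fay, Xiu, Wes, Bo, Ada, Mae, Zoe]
Visit Ivy → queue [Fay, Xiu, Wes, Bo, Ada, Mae, Zoe]
Visit Fay → queue [Xiu, Wes, Bo, Ada, Mae, Zoe]
Visit Xiu → queue [Wes, Bo, Ada, Mae, Zoe]
Visit Wes → queue [Bo, Ada, Mae, Zoe]
Visit Bo → queue [Ada, Mae, Zoe]
Visit Ada → queue [Mae, Zoe]
Visit Mae → queue [Zoe]
Visit Zoe → queue []

Visit order: Eli, Vic, Nia, Dee, Ben, Uma, Lou, Omar, Ivy, Fay, Xiu, Wes, Bo, Ada, Mae, Zoe

Ivy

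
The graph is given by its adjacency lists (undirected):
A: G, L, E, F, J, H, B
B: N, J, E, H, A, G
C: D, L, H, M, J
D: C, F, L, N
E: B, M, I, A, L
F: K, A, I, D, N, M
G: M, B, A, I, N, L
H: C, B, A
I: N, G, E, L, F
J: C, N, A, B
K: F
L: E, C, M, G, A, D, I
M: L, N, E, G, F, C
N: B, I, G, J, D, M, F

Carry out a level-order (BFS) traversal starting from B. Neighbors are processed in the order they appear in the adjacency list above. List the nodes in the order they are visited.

B, N, J, E, H, A, G, I, D, M, F, C, L, K

Visit B; enqueue N, J, E, H, A, G → queue [N, J, E, H, A, G]
Visit N; enqueue I, D, M, F → queue [J, E, H, A, G, I, D, M, F]
Visit J; enqueue C → queue [E, H, A, G, I, D, M, F, C]
Visit E; enqueue L → queue [H, A, G, I, D, M, F, C, L]
Visit H → queue [A, G, I, D, M, F, C, L]
Visit A → queue [G, I, D, M, F, C, L]
Visit G → queue [I, D, M, F, C, L]
Visit I → queue [D, M, F, C, L]
Visit D → queue [M, F, C, L]
Visit M → queue [F, C, L]
Visit F; enqueue K → queue [C, L, K]
Visit C → queue [L, K]
Visit L → queue [K]
Visit K → queue []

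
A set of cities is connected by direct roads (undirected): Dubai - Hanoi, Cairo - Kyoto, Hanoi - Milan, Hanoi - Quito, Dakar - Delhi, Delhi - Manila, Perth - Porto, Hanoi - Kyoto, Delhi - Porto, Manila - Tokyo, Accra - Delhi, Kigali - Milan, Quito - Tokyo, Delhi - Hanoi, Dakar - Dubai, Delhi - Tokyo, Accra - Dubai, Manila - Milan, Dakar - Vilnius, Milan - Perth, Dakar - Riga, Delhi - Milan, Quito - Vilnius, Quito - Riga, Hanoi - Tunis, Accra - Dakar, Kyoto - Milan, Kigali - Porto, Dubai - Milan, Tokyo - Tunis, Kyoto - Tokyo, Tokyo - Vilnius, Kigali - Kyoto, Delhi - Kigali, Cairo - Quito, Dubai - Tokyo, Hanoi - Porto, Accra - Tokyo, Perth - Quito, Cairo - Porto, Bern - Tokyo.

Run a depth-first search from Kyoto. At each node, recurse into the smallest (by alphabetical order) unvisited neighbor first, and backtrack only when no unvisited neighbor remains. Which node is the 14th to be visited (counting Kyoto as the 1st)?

Quito

Visit Kyoto
Kyoto → Cairo
Cairo → Porto
Porto → Delhi
Delhi → Accra
Accra → Dakar
Dakar → Dubai
Dubai → Hanoi
Hanoi → Milan
Milan → Kigali
Milan → Manila
Manila → Tokyo
Tokyo → Bern
Tokyo → Quito
Quito → Perth
Quito → Riga
Quito → Vilnius
Tokyo → Tunis

Visit order: Kyoto, Cairo, Porto, Delhi, Accra, Dakar, Dubai, Hanoi, Milan, Kigali, Manila, Tokyo, Bern, Quito, Perth, Riga, Vilnius, Tunis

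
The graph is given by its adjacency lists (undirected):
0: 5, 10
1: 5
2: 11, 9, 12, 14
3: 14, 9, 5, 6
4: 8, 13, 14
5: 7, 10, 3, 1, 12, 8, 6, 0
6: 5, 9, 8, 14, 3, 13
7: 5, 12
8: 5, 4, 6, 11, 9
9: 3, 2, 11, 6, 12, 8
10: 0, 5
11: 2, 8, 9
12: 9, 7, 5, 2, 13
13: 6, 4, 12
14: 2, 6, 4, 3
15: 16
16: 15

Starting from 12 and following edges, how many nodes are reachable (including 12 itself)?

BFS from 12 visits: 12, 9, 7, 5, 2, 13, 3, 11, 6, 8, 10, 1, 0, 14, 4
Reachable nodes: 15 of 17 total.

15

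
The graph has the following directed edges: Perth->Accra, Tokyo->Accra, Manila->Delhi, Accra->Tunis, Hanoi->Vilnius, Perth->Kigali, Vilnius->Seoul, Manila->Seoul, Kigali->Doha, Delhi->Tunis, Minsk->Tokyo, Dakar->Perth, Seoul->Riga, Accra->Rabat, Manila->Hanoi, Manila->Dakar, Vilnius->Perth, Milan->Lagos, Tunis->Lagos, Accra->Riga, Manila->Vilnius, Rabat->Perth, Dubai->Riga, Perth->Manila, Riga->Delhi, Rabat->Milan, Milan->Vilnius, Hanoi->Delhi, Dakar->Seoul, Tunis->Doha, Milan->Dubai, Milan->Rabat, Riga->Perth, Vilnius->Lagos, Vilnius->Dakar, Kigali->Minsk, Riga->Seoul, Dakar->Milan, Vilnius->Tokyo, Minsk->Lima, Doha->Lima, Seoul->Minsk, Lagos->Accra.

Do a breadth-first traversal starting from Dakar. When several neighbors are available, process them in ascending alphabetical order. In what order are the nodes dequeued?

Dakar Milan Perth Seoul Dubai Lagos Rabat Vilnius Accra Kigali Manila Minsk Riga Tokyo Tunis Doha Delhi Hanoi Lima

Visit Dakar; enqueue Milan, Perth, Seoul → queue [Milan, Perth, Seoul]
Visit Milan; enqueue Dubai, Lagos, Rabat, Vilnius → queue [Perth, Seoul, Dubai, Lagos, Rabat, Vilnius]
Visit Perth; enqueue Accra, Kigali, Manila → queue [Seoul, Dubai, Lagos, Rabat, Vilnius, Accra, Kigali, Manila]
Visit Seoul; enqueue Minsk, Riga → queue [Dubai, Lagos, Rabat, Vilnius, Accra, Kigali, Manila, Minsk, Riga]
Visit Dubai → queue [Lagos, Rabat, Vilnius, Accra, Kigali, Manila, Minsk, Riga]
Visit Lagos → queue [Rabat, Vilnius, Accra, Kigali, Manila, Minsk, Riga]
Visit Rabat → queue [Vilnius, Accra, Kigali, Manila, Minsk, Riga]
Visit Vilnius; enqueue Tokyo → queue [Accra, Kigali, Manila, Minsk, Riga, Tokyo]
Visit Accra; enqueue Tunis → queue [Kigali, Manila, Minsk, Riga, Tokyo, Tunis]
Visit Kigali; enqueue Doha → queue [Manila, Minsk, Riga, Tokyo, Tunis, Doha]
Visit Manila; enqueue Delhi, Hanoi → queue [Minsk, Riga, Tokyo, Tunis, Doha, Delhi, Hanoi]
Visit Minsk; enqueue Lima → queue [Riga, Tokyo, Tunis, Doha, Delhi, Hanoi, Lima]
Visit Riga → queue [Tokyo, Tunis, Doha, Delhi, Hanoi, Lima]
Visit Tokyo → queue [Tunis, Doha, Delhi, Hanoi, Lima]
Visit Tunis → queue [Doha, Delhi, Hanoi, Lima]
Visit Doha → queue [Delhi, Hanoi, Lima]
Visit Delhi → queue [Hanoi, Lima]
Visit Hanoi → queue [Lima]
Visit Lima → queue []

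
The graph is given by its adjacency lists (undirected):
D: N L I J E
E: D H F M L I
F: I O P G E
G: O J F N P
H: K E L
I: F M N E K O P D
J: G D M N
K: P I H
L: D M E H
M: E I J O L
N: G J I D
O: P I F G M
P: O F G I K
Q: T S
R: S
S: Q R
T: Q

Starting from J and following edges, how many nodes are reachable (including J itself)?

13

BFS from J visits: J, D, G, M, N, E, I, L, F, O, P, H, K
Reachable nodes: 13 of 17 total.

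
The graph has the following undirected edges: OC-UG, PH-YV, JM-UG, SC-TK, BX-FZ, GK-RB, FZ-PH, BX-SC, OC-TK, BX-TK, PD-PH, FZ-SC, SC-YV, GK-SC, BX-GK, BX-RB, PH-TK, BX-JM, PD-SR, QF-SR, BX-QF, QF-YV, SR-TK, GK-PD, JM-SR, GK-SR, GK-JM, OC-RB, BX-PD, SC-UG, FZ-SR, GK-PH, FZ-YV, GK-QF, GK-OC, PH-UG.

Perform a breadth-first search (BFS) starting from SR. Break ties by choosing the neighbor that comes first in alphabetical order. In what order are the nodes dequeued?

Visit SR; enqueue FZ, GK, JM, PD, QF, TK → queue [FZ, GK, JM, PD, QF, TK]
Visit FZ; enqueue BX, PH, SC, YV → queue [GK, JM, PD, QF, TK, BX, PH, SC, YV]
Visit GK; enqueue OC, RB → queue [JM, PD, QF, TK, BX, PH, SC, YV, OC, RB]
Visit JM; enqueue UG → queue [PD, QF, TK, BX, PH, SC, YV, OC, RB, UG]
Visit PD → queue [QF, TK, BX, PH, SC, YV, OC, RB, UG]
Visit QF → queue [TK, BX, PH, SC, YV, OC, RB, UG]
Visit TK → queue [BX, PH, SC, YV, OC, RB, UG]
Visit BX → queue [PH, SC, YV, OC, RB, UG]
Visit PH → queue [SC, YV, OC, RB, UG]
Visit SC → queue [YV, OC, RB, UG]
Visit YV → queue [OC, RB, UG]
Visit OC → queue [RB, UG]
Visit RB → queue [UG]
Visit UG → queue []

SR, FZ, GK, JM, PD, QF, TK, BX, PH, SC, YV, OC, RB, UG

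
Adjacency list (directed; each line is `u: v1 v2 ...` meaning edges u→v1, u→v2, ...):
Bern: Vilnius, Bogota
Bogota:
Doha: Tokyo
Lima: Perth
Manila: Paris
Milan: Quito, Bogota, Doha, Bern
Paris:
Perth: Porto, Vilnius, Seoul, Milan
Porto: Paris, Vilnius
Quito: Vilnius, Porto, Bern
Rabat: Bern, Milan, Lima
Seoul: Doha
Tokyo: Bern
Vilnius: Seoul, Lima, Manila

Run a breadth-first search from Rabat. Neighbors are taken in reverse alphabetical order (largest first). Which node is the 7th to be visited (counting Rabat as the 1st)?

Visit Rabat; enqueue Milan, Lima, Bern → queue [Milan, Lima, Bern]
Visit Milan; enqueue Quito, Doha, Bogota → queue [Lima, Bern, Quito, Doha, Bogota]
Visit Lima; enqueue Perth → queue [Bern, Quito, Doha, Bogota, Perth]
Visit Bern; enqueue Vilnius → queue [Quito, Doha, Bogota, Perth, Vilnius]
Visit Quito; enqueue Porto → queue [Doha, Bogota, Perth, Vilnius, Porto]
Visit Doha; enqueue Tokyo → queue [Bogota, Perth, Vilnius, Porto, Tokyo]
Visit Bogota → queue [Perth, Vilnius, Porto, Tokyo]
Visit Perth; enqueue Seoul → queue [Vilnius, Porto, Tokyo, Seoul]
Visit Vilnius; enqueue Manila → queue [Porto, Tokyo, Seoul, Manila]
Visit Porto; enqueue Paris → queue [Tokyo, Seoul, Manila, Paris]
Visit Tokyo → queue [Seoul, Manila, Paris]
Visit Seoul → queue [Manila, Paris]
Visit Manila → queue [Paris]
Visit Paris → queue []

Visit order: Rabat, Milan, Lima, Bern, Quito, Doha, Bogota, Perth, Vilnius, Porto, Tokyo, Seoul, Manila, Paris

Bogota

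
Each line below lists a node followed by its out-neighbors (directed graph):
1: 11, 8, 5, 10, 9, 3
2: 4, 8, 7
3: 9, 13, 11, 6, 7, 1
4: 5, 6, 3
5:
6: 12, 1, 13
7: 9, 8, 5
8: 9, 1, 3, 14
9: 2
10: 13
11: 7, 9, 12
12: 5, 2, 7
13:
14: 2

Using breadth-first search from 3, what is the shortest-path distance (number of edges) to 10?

Level 0: 3
Level 1: 1, 6, 7, 9, 11, 13
Level 2: 2, 5, 8, 10, 12
Level 3: 4, 14
10 first appears at level 2.

2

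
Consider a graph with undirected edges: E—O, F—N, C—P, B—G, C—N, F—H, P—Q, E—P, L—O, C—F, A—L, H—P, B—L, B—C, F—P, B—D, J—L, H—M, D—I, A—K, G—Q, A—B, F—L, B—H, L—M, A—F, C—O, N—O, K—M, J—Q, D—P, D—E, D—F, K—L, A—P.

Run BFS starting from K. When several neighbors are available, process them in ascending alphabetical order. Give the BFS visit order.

K -> A -> L -> M -> B -> F -> P -> J -> O -> H -> C -> D -> G -> N -> E -> Q -> I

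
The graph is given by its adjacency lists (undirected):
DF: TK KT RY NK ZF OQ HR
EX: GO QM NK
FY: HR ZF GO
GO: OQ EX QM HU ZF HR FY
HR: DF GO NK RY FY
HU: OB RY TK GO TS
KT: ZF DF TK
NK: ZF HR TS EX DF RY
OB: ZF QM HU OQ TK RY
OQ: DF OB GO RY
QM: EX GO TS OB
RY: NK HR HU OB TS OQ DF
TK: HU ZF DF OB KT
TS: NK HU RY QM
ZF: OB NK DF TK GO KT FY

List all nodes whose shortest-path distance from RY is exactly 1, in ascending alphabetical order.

DF, HR, HU, NK, OB, OQ, TS

Level 0: RY
Level 1: DF, HR, HU, NK, OB, OQ, TS
Level 2: EX, FY, GO, KT, QM, TK, ZF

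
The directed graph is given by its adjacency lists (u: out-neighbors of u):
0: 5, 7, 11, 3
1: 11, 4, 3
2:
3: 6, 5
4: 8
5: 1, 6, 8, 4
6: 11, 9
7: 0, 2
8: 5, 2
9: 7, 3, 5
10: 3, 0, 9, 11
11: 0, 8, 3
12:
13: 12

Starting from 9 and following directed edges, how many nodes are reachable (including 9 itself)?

11

BFS from 9 visits: 9, 7, 5, 3, 2, 0, 8, 6, 4, 1, 11
Reachable nodes: 11 of 14 total.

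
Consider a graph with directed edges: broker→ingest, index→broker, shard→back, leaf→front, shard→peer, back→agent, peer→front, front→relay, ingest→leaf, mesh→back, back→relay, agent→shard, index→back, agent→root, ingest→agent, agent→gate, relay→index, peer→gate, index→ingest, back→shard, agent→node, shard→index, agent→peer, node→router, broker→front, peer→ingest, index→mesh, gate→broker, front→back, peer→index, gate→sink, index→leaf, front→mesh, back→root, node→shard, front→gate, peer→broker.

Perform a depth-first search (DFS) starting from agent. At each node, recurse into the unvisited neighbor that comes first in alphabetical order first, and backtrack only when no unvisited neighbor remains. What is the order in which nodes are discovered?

Visit agent
agent → gate
gate → broker
broker → front
front → back
back → relay
relay → index
index → ingest
ingest → leaf
index → mesh
back → root
back → shard
shard → peer
gate → sink
agent → node
node → router

agent gate broker front back relay index ingest leaf mesh root shard peer sink node router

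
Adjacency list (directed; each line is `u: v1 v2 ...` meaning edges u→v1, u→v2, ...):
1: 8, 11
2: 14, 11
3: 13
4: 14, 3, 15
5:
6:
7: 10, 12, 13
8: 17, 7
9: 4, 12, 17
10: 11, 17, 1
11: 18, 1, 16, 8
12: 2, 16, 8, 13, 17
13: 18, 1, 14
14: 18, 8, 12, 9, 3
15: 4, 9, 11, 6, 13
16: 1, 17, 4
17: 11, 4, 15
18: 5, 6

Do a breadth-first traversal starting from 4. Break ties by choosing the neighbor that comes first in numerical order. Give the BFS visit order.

4 → 3 → 14 → 15 → 13 → 8 → 9 → 12 → 18 → 6 → 11 → 1 → 7 → 17 → 2 → 16 → 5 → 10

Visit 4; enqueue 3, 14, 15 → queue [3, 14, 15]
Visit 3; enqueue 13 → queue [14, 15, 13]
Visit 14; enqueue 8, 9, 12, 18 → queue [15, 13, 8, 9, 12, 18]
Visit 15; enqueue 6, 11 → queue [13, 8, 9, 12, 18, 6, 11]
Visit 13; enqueue 1 → queue [8, 9, 12, 18, 6, 11, 1]
Visit 8; enqueue 7, 17 → queue [9, 12, 18, 6, 11, 1, 7, 17]
Visit 9 → queue [12, 18, 6, 11, 1, 7, 17]
Visit 12; enqueue 2, 16 → queue [18, 6, 11, 1, 7, 17, 2, 16]
Visit 18; enqueue 5 → queue [6, 11, 1, 7, 17, 2, 16, 5]
Visit 6 → queue [11, 1, 7, 17, 2, 16, 5]
Visit 11 → queue [1, 7, 17, 2, 16, 5]
Visit 1 → queue [7, 17, 2, 16, 5]
Visit 7; enqueue 10 → queue [17, 2, 16, 5, 10]
Visit 17 → queue [2, 16, 5, 10]
Visit 2 → queue [16, 5, 10]
Visit 16 → queue [5, 10]
Visit 5 → queue [10]
Visit 10 → queue []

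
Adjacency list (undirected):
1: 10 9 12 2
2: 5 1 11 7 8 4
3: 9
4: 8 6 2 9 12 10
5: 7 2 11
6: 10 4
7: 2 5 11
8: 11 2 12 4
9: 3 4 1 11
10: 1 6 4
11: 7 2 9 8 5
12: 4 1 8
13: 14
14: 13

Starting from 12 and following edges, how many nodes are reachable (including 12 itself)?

12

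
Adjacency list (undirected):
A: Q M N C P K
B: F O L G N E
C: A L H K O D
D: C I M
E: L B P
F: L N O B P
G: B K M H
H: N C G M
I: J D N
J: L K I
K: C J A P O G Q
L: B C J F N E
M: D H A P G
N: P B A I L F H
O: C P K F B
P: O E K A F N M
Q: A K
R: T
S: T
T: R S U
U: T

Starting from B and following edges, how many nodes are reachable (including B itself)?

17

BFS from B visits: B, F, O, L, G, N, E, P, C, K, J, M, H, A, I, D, Q
Reachable nodes: 17 of 21 total.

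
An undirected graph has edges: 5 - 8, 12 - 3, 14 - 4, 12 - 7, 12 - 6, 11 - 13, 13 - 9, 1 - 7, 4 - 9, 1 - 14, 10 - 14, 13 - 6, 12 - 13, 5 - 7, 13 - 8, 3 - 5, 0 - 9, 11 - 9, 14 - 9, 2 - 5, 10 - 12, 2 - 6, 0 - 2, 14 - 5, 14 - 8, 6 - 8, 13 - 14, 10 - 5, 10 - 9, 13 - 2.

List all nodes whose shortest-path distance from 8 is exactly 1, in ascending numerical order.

5, 6, 13, 14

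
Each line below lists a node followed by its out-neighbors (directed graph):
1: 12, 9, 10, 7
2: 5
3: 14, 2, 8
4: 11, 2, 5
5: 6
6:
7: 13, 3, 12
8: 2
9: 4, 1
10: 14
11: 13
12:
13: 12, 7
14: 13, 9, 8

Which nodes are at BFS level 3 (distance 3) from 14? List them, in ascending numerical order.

Level 0: 14
Level 1: 8, 9, 13
Level 2: 1, 2, 4, 7, 12
Level 3: 3, 5, 10, 11
Level 4: 6

3, 5, 10, 11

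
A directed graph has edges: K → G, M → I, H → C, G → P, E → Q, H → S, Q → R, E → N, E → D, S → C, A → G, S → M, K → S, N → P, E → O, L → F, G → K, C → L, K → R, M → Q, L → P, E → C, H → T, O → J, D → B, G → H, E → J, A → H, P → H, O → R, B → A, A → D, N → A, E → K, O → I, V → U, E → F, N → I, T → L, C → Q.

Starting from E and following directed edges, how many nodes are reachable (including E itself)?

BFS from E visits: E, Q, O, N, K, J, F, D, C, R, I, P, A, S, G, B, L, H, M, T
Reachable nodes: 20 of 22 total.

20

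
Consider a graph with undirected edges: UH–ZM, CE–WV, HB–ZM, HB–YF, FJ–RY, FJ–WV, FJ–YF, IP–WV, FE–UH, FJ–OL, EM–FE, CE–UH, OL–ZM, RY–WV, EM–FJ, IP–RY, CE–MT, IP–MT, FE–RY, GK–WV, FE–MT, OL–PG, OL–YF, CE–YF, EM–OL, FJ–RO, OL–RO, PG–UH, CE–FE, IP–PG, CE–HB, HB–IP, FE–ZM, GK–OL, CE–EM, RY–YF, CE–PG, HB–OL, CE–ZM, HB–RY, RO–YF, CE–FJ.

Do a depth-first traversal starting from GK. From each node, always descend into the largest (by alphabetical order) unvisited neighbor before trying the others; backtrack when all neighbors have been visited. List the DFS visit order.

Visit GK
GK → WV
WV → RY
RY → YF
YF → RO
RO → OL
OL → ZM
ZM → UH
UH → PG
PG → IP
IP → MT
MT → FE
FE → EM
EM → FJ
FJ → CE
CE → HB

GK WV RY YF RO OL ZM UH PG IP MT FE EM FJ CE HB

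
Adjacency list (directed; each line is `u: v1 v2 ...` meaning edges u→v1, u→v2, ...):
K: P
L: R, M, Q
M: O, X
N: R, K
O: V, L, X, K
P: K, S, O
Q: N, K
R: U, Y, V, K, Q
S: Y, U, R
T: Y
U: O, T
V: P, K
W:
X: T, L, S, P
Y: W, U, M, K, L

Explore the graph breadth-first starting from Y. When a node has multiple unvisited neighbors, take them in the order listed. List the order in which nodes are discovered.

Y -> W -> U -> M -> K -> L -> O -> T -> X -> P -> R -> Q -> V -> S -> N

Visit Y; enqueue W, U, M, K, L → queue [W, U, M, K, L]
Visit W → queue [U, M, K, L]
Visit U; enqueue O, T → queue [M, K, L, O, T]
Visit M; enqueue X → queue [K, L, O, T, X]
Visit K; enqueue P → queue [L, O, T, X, P]
Visit L; enqueue R, Q → queue [O, T, X, P, R, Q]
Visit O; enqueue V → queue [T, X, P, R, Q, V]
Visit T → queue [X, P, R, Q, V]
Visit X; enqueue S → queue [P, R, Q, V, S]
Visit P → queue [R, Q, V, S]
Visit R → queue [Q, V, S]
Visit Q; enqueue N → queue [V, S, N]
Visit V → queue [S, N]
Visit S → queue [N]
Visit N → queue []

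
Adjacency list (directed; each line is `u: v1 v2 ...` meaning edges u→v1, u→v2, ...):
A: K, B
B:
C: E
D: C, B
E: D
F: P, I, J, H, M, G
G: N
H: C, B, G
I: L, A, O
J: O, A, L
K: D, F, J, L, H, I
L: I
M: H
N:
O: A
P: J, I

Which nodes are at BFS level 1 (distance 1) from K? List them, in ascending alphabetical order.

D, F, H, I, J, L

Level 0: K
Level 1: D, F, H, I, J, L
Level 2: A, B, C, G, M, O, P
Level 3: E, N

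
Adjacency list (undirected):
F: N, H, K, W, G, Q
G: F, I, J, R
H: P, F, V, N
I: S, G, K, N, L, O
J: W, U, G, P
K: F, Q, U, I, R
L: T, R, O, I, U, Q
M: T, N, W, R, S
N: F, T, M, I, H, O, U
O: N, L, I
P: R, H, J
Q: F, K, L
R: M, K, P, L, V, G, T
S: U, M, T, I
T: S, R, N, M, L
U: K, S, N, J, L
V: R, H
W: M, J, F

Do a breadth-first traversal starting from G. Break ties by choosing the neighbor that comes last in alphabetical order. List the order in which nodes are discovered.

Visit G; enqueue R, J, I, F → queue [R, J, I, F]
Visit R; enqueue V, T, P, M, L, K → queue [J, I, F, V, T, P, M, L, K]
Visit J; enqueue W, U → queue [I, F, V, T, P, M, L, K, W, U]
Visit I; enqueue S, O, N → queue [F, V, T, P, M, L, K, W, U, S, O, N]
Visit F; enqueue Q, H → queue [V, T, P, M, L, K, W, U, S, O, N, Q, H]
Visit V → queue [T, P, M, L, K, W, U, S, O, N, Q, H]
Visit T → queue [P, M, L, K, W, U, S, O, N, Q, H]
Visit P → queue [M, L, K, W, U, S, O, N, Q, H]
Visit M → queue [L, K, W, U, S, O, N, Q, H]
Visit L → queue [K, W, U, S, O, N, Q, H]
Visit K → queue [W, U, S, O, N, Q, H]
Visit W → queue [U, S, O, N, Q, H]
Visit U → queue [S, O, N, Q, H]
Visit S → queue [O, N, Q, H]
Visit O → queue [N, Q, H]
Visit N → queue [Q, H]
Visit Q → queue [H]
Visit H → queue []

G -> R -> J -> I -> F -> V -> T -> P -> M -> L -> K -> W -> U -> S -> O -> N -> Q -> H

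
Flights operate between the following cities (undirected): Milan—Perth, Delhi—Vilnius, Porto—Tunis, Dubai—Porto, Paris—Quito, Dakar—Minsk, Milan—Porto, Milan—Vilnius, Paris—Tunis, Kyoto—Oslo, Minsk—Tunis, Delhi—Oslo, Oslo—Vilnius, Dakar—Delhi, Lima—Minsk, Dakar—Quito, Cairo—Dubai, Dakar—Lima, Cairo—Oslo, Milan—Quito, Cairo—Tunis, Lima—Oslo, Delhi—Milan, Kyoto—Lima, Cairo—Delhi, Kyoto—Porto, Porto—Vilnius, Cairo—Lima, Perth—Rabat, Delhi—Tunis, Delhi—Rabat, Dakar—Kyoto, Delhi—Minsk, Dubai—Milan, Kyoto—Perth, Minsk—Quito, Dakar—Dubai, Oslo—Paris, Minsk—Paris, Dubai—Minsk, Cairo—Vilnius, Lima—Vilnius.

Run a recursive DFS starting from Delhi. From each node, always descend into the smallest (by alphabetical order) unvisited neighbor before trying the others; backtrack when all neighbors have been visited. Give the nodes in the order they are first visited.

Delhi Cairo Dubai Dakar Kyoto Lima Minsk Paris Oslo Vilnius Milan Perth Rabat Porto Tunis Quito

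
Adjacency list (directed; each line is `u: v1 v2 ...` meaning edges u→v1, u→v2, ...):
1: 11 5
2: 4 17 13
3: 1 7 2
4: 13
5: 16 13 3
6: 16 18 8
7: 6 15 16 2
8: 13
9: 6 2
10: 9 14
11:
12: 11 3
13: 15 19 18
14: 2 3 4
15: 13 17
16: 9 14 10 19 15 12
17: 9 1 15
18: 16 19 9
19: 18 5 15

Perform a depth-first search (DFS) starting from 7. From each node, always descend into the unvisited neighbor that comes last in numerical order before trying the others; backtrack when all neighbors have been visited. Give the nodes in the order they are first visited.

7 16 19 18 9 6 8 13 15 17 1 11 5 3 2 4 14 12 10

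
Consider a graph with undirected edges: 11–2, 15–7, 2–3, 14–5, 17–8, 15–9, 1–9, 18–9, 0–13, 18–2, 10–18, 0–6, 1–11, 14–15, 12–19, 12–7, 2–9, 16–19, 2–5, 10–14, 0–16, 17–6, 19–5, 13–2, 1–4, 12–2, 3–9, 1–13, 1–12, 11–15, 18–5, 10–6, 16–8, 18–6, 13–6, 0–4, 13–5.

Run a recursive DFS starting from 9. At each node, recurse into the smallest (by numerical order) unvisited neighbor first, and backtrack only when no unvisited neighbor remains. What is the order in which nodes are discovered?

Visit 9
9 → 1
1 → 4
4 → 0
0 → 6
6 → 10
10 → 14
14 → 5
5 → 2
2 → 3
2 → 11
11 → 15
15 → 7
7 → 12
12 → 19
19 → 16
16 → 8
8 → 17
2 → 13
2 → 18

9 1 4 0 6 10 14 5 2 3 11 15 7 12 19 16 8 17 13 18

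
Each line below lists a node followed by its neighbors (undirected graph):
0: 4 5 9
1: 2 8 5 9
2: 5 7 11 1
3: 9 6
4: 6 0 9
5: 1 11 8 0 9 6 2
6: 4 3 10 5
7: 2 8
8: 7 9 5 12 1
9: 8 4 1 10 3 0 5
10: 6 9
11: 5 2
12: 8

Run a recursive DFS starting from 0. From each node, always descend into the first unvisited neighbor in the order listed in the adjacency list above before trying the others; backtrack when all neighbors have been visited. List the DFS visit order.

Visit 0
0 → 4
4 → 6
6 → 3
3 → 9
9 → 8
8 → 7
7 → 2
2 → 5
5 → 1
5 → 11
8 → 12
9 → 10

0, 4, 6, 3, 9, 8, 7, 2, 5, 1, 11, 12, 10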